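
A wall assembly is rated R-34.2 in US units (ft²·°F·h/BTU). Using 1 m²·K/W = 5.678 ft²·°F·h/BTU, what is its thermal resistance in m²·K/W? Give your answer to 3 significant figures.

R_SI = 34.2/5.678 = 6.023

6.02 m²·K/W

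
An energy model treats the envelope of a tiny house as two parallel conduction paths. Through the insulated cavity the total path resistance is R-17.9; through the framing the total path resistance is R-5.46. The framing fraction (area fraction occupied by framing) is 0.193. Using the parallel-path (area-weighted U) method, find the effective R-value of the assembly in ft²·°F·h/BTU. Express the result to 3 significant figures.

U_eff = 0.807/17.9 + 0.193/5.46 = 0.04508 + 0.03535 = 0.08043
R_eff = 1/U_eff = 12.43 ft²·°F·h/BTU

12.4 ft²·°F·h/BTU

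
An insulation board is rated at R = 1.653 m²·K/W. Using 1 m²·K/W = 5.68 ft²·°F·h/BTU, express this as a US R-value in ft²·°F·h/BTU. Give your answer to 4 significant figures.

R_US = 1.653 × 5.68 = 9.389

9.389 ft²·°F·h/BTU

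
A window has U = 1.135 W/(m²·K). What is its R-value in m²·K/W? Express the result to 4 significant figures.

0.8811 m²·K/W

R = 1/U = 1/1.135 = 0.88106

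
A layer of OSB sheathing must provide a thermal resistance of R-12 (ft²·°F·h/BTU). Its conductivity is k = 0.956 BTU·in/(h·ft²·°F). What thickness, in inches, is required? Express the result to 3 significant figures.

L = R × k = 12 × 0.956 = 11.47 in

11.5 in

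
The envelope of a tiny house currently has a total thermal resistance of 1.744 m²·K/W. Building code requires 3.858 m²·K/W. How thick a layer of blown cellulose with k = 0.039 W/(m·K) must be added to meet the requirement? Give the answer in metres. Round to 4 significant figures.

ΔR = 3.858 − 1.744 = 2.114 m²·K/W
L = ΔR × k = 2.114 × 0.039 = 0.082446 m

0.08245 m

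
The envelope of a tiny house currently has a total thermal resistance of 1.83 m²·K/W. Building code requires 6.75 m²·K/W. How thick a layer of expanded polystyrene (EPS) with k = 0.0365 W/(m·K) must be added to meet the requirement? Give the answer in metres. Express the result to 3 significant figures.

ΔR = 6.75 − 1.83 = 4.92 m²·K/W
L = ΔR × k = 4.92 × 0.0365 = 0.1796 m

0.180 m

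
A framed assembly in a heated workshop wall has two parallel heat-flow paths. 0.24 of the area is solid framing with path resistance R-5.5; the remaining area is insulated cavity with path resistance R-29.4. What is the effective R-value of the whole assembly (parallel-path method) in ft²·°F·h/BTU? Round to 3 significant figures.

U_eff = 0.76/29.4 + 0.24/5.5 = 0.02585 + 0.04364 = 0.06949
R_eff = 1/U_eff = 14.39 ft²·°F·h/BTU

14.4 ft²·°F·h/BTU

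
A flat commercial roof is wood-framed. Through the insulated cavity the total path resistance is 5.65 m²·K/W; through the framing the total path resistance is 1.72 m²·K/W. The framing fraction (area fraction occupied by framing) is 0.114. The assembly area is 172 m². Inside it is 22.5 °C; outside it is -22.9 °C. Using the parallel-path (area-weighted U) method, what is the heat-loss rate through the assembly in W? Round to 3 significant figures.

U_eff = 0.886/5.65 + 0.114/1.72 = 0.1568 + 0.06628 = 0.2231
R_eff = 1/U_eff = 4.482 m²·K/W
Q = 172 × (22.5 − (-22.9)) / 4.482 = 1742 W

1740 W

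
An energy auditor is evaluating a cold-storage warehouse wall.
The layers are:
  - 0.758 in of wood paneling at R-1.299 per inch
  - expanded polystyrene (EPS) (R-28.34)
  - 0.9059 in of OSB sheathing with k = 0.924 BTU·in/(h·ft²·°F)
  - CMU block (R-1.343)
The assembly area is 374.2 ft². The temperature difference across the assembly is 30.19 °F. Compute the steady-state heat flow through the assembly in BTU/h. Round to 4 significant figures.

357.0 BTU/h

0.758 × 1.299 = 0.98464
0.9059/0.924 = 0.98041
R_total = 0.98464 + 28.34 + 0.98041 + 1.343 = 31.648 ft²·°F·h/BTU
Q = A·ΔT/R = 374.2 × 30.19 / 31.648 = 356.96 BTU/h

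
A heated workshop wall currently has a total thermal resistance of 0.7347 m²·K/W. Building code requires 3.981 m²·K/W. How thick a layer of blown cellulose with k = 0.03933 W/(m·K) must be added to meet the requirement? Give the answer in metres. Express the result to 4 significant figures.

0.1277 m

ΔR = 3.981 − 0.7347 = 3.2463 m²·K/W
L = ΔR × k = 3.2463 × 0.03933 = 0.12768 m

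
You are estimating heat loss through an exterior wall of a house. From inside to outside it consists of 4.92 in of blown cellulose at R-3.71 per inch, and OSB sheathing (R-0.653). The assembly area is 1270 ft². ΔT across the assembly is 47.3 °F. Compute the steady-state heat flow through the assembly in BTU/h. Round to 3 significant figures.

4.92 × 3.71 = 18.25
R_total = 18.25 + 0.653 = 18.91 ft²·°F·h/BTU
Q = A·ΔT/R = 1270 × 47.3 / 18.91 = 3177 BTU/h

3180 BTU/h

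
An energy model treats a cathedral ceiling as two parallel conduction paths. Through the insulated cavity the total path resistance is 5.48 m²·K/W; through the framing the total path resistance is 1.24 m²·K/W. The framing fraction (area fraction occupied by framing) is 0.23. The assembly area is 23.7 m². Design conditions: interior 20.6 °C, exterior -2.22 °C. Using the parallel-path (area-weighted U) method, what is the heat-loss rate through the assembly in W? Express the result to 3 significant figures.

176 W

U_eff = 0.77/5.48 + 0.23/1.24 = 0.1405 + 0.1855 = 0.326
R_eff = 1/U_eff = 3.068 m²·K/W
Q = 23.7 × (20.6 − (-2.22)) / 3.068 = 176.3 W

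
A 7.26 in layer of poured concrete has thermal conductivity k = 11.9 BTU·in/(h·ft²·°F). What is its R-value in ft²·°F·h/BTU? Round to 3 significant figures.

R = L/k = 7.26/11.9 = 0.6101 ft²·°F·h/BTU

0.610 ft²·°F·h/BTU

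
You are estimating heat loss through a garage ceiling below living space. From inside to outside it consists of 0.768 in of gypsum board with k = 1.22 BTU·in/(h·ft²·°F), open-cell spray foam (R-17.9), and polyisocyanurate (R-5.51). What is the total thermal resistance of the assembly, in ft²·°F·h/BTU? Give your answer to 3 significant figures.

24.0 ft²·°F·h/BTU

0.768/1.22 = 0.6295
R_total = 0.6295 + 17.9 + 5.51 = 24.04 ft²·°F·h/BTU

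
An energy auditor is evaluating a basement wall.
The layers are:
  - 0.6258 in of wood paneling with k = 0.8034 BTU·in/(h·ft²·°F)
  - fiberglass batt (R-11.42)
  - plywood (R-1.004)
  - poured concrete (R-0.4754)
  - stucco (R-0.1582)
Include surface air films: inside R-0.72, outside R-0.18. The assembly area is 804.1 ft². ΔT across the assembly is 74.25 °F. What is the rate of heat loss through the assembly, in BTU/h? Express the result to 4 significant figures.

0.6258/0.8034 = 0.77894
R_total = 0.72 + 0.77894 + 11.42 + 1.004 + 0.4754 + 0.1582 + 0.18 = 14.737 ft²·°F·h/BTU
Q = A·ΔT/R = 804.1 × 74.25 / 14.737 = 4051.5 BTU/h

4051 BTU/h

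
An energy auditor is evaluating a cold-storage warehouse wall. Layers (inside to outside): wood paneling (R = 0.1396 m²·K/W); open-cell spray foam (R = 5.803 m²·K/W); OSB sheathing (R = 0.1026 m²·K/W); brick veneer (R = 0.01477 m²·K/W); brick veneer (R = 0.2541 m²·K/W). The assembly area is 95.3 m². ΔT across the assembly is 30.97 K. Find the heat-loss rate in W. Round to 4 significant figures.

467.4 W

R_total = 0.1396 + 5.803 + 0.1026 + 0.01477 + 0.2541 = 6.3141 m²·K/W
Q = A·ΔT/R = 95.3 × 30.97 / 6.3141 = 467.44 W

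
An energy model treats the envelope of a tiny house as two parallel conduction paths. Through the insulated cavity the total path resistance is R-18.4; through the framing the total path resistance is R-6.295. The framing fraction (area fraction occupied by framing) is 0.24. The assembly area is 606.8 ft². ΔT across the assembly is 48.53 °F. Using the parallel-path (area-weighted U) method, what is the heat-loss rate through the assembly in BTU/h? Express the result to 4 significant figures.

2339 BTU/h

U_eff = 0.76/18.4 + 0.24/6.295 = 0.041304 + 0.038125 = 0.07943
R_eff = 1/U_eff = 12.59 ft²·°F·h/BTU
Q = 606.8 × 48.53 / 12.59 = 2339.1 BTU/h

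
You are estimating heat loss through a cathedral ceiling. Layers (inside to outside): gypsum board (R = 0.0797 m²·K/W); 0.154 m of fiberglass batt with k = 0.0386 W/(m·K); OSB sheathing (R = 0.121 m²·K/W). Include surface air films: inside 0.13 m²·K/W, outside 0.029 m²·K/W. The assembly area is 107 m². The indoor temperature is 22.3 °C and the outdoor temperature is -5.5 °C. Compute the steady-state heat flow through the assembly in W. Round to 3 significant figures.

0.154/0.0386 = 3.99
R_total = 0.13 + 0.0797 + 3.99 + 0.121 + 0.029 = 4.349 m²·K/W
Q = A·ΔT/R = 107 × (22.3 − (-5.5)) / 4.349 = 683.9 W

684 W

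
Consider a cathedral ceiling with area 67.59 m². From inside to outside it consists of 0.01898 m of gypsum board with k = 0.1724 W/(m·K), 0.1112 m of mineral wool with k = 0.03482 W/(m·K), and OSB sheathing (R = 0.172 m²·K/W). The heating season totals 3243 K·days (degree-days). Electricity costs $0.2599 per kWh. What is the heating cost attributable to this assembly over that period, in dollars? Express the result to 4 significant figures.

0.01898/0.1724 = 0.11009
0.1112/0.03482 = 3.1936
R_total = 0.11009 + 3.1936 + 0.172 = 3.4757 m²·K/W
E = A × HDD × 24 / R / 1000 = 67.59 × 3243 × 24 / 3.4757 / 1000 = 1513.6 kWh
Cost = 1513.6 × 0.2599 = $393.38

393.4 dollars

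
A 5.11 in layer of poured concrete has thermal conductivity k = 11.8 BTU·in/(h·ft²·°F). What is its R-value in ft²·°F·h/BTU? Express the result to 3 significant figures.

0.433 ft²·°F·h/BTU

R = L/k = 5.11/11.8 = 0.4331 ft²·°F·h/BTU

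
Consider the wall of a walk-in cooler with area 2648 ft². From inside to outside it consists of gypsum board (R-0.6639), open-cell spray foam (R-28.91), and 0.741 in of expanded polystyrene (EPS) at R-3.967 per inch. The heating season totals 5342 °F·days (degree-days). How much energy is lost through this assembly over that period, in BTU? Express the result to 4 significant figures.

10440000 BTU

0.741 × 3.967 = 2.9395
R_total = 0.6639 + 28.91 + 2.9395 = 32.513 ft²·°F·h/BTU
E = A × HDD × 24 / R = 2648 × 5342 × 24 / 32.513 = 10442000 BTU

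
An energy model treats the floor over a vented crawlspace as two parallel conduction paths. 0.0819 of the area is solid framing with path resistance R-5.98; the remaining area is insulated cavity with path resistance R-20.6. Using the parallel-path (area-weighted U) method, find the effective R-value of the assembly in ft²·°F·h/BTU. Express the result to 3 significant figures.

U_eff = 0.9181/20.6 + 0.0819/5.98 = 0.04457 + 0.0137 = 0.05826
R_eff = 1/U_eff = 17.16 ft²·°F·h/BTU

17.2 ft²·°F·h/BTU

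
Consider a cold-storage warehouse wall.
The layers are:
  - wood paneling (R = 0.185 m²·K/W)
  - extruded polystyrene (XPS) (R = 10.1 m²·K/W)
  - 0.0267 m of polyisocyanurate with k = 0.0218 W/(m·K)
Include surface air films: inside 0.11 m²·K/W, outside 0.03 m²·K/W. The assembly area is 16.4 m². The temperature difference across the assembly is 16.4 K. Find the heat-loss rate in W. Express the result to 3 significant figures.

0.0267/0.0218 = 1.225
R_total = 0.11 + 0.185 + 10.1 + 1.225 + 0.03 = 11.65 m²·K/W
Q = A·ΔT/R = 16.4 × 16.4 / 11.65 = 23.09 W

23.1 W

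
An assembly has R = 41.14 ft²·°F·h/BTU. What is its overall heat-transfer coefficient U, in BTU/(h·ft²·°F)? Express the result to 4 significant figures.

U = 1/R = 1/41.14 = 0.024307

0.02431 BTU/(h·ft²·°F)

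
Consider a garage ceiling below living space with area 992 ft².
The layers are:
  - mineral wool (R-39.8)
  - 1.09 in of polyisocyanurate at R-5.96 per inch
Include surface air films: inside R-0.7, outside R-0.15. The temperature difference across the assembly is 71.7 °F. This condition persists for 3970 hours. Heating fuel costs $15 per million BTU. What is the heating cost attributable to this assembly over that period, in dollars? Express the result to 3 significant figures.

1.09 × 5.96 = 6.496
R_total = 0.7 + 39.8 + 6.496 + 0.15 = 47.15 ft²·°F·h/BTU
Q = 992 × 71.7 / 47.15 = 1509 BTU/h
E = 1509 × 3970 = 5989000 BTU
Cost = 5989000/10⁶ × 15 = $89.84

89.8 dollars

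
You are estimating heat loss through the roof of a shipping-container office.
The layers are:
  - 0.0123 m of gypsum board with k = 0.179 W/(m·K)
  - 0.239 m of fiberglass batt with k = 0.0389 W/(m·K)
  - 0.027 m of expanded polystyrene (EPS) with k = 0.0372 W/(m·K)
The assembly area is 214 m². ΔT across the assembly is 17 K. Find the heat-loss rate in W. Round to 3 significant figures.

0.0123/0.179 = 0.06872
0.239/0.0389 = 6.144
0.027/0.0372 = 0.7258
R_total = 0.06872 + 6.144 + 0.7258 = 6.938 m²·K/W
Q = A·ΔT/R = 214 × 17 / 6.938 = 524.3 W

524 W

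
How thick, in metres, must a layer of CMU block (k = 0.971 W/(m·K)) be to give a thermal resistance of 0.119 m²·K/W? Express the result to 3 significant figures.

0.116 m

L = R·k = 0.119 × 0.971 = 0.1155 m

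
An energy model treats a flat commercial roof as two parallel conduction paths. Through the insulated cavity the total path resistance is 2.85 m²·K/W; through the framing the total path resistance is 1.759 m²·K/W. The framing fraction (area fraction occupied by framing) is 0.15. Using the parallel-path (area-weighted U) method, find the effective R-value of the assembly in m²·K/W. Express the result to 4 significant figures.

U_eff = 0.85/2.85 + 0.15/1.759 = 0.29825 + 0.085276 = 0.38352
R_eff = 1/U_eff = 2.6074 m²·K/W

2.607 m²·K/W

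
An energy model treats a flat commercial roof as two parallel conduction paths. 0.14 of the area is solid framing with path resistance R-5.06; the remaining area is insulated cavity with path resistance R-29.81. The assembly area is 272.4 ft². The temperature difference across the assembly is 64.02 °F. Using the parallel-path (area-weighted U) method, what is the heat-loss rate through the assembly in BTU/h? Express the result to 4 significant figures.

U_eff = 0.86/29.81 + 0.14/5.06 = 0.028849 + 0.027668 = 0.056517
R_eff = 1/U_eff = 17.694 ft²·°F·h/BTU
Q = 272.4 × 64.02 / 17.694 = 985.61 BTU/h

985.6 BTU/h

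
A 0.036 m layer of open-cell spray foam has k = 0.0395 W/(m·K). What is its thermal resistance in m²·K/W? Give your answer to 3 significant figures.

0.911 m²·K/W

R = L/k = 0.036/0.0395 = 0.9114 m²·K/W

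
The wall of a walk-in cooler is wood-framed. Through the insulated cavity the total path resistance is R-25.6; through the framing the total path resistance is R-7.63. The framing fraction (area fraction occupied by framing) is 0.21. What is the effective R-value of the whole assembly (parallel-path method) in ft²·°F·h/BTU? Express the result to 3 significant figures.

17.1 ft²·°F·h/BTU

U_eff = 0.79/25.6 + 0.21/7.63 = 0.03086 + 0.02752 = 0.05838
R_eff = 1/U_eff = 17.13 ft²·°F·h/BTU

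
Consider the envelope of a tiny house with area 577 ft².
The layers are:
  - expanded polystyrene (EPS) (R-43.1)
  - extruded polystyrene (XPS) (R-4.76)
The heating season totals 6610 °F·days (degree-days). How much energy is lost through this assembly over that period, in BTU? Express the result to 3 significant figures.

1910000 BTU

R_total = 43.1 + 4.76 = 47.86 ft²·°F·h/BTU
E = A × HDD × 24 / R = 577 × 6610 × 24 / 47.86 = 1913000 BTU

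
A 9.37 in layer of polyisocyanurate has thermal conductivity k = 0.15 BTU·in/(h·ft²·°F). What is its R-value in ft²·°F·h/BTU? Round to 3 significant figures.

62.5 ft²·°F·h/BTU

R = L/k = 9.37/0.15 = 62.47 ft²·°F·h/BTU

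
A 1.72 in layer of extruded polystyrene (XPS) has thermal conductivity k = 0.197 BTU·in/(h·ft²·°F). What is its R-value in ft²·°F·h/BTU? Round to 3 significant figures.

8.73 ft²·°F·h/BTU

R = L/k = 1.72/0.197 = 8.731 ft²·°F·h/BTU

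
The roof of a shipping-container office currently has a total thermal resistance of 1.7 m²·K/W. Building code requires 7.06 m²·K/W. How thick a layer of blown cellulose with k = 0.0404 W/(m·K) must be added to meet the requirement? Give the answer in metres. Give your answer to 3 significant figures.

ΔR = 7.06 − 1.7 = 5.36 m²·K/W
L = ΔR × k = 5.36 × 0.0404 = 0.2165 m

0.217 m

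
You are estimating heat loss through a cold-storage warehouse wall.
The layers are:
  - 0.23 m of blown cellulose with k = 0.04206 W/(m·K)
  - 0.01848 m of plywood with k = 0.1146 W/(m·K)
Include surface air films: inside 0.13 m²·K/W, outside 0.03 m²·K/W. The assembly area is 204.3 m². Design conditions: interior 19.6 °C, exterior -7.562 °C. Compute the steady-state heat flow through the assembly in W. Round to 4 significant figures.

958.5 W

0.23/0.04206 = 5.4684
0.01848/0.1146 = 0.16126
R_total = 0.13 + 5.4684 + 0.16126 + 0.03 = 5.7896 m²·K/W
Q = A·ΔT/R = 204.3 × (19.6 − (-7.562)) / 5.7896 = 958.47 W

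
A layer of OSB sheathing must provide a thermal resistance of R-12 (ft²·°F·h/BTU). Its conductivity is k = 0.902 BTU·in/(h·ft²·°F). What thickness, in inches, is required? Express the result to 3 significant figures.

10.8 in

L = R × k = 12 × 0.902 = 10.82 in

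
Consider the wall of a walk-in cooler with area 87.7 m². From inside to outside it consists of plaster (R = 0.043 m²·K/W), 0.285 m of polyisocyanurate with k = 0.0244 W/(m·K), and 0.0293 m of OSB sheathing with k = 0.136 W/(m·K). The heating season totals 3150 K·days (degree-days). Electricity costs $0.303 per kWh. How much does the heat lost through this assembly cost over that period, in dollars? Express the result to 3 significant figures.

168 dollars

0.285/0.0244 = 11.68
0.0293/0.136 = 0.2154
R_total = 0.043 + 11.68 + 0.2154 = 11.94 m²·K/W
E = A × HDD × 24 / R / 1000 = 87.7 × 3150 × 24 / 11.94 / 1000 = 555.3 kWh
Cost = 555.3 × 0.303 = $168.3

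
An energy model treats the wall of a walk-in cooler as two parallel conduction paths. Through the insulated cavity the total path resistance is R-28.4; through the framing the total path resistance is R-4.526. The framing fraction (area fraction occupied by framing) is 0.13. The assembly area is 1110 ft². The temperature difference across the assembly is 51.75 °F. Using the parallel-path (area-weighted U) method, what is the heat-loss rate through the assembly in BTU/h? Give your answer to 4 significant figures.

3410 BTU/h

U_eff = 0.87/28.4 + 0.13/4.526 = 0.030634 + 0.028723 = 0.059357
R_eff = 1/U_eff = 16.847 ft²·°F·h/BTU
Q = 1110 × 51.75 / 16.847 = 3409.6 BTU/h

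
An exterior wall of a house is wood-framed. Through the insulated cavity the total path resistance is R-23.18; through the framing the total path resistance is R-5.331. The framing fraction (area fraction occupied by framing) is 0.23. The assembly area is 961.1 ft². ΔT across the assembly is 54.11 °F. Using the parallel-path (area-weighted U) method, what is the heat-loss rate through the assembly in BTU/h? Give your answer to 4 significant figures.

U_eff = 0.77/23.18 + 0.23/5.331 = 0.033218 + 0.043144 = 0.076362
R_eff = 1/U_eff = 13.095 ft²·°F·h/BTU
Q = 961.1 × 54.11 / 13.095 = 3971.2 BTU/h

3971 BTU/h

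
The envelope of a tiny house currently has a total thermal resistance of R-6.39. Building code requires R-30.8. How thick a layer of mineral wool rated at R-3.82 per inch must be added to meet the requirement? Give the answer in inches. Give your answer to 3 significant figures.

6.39 in

ΔR = 30.8 − 6.39 = 24.41 ft²·°F·h/BTU
L = ΔR / (R/in) = 24.41/3.82 = 6.39 in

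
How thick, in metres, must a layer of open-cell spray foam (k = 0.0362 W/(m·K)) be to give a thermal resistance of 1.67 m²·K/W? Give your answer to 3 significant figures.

L = R·k = 1.67 × 0.0362 = 0.06045 m

0.0605 m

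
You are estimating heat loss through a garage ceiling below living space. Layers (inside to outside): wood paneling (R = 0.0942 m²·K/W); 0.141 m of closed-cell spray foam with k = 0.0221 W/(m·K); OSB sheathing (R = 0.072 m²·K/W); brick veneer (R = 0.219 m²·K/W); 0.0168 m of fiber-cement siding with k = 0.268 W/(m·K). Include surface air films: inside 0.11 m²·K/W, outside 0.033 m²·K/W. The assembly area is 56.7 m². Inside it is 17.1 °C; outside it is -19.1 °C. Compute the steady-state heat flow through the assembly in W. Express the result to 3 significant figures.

0.141/0.0221 = 6.38
0.0168/0.268 = 0.06269
R_total = 0.11 + 0.0942 + 6.38 + 0.072 + 0.219 + 0.06269 + 0.033 = 6.971 m²·K/W
Q = A·ΔT/R = 56.7 × (17.1 − (-19.1)) / 6.971 = 294.4 W

294 W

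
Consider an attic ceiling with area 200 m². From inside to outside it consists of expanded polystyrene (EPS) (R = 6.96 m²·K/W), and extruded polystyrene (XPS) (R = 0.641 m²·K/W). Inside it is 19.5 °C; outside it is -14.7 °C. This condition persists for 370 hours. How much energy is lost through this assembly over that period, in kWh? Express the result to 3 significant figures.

R_total = 6.96 + 0.641 = 7.601 m²·K/W
Q = 200 × (19.5 − (-14.7)) / 7.601 = 899.9 W
E = 899.9 W × 370 h / 1000 = 333 kWh

333 kWh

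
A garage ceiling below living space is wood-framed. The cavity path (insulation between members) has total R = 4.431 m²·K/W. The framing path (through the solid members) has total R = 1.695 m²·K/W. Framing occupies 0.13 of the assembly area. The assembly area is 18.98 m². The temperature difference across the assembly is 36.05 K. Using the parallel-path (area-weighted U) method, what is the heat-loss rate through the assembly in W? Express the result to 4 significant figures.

186.8 W

U_eff = 0.87/4.431 + 0.13/1.695 = 0.19634 + 0.076696 = 0.27304
R_eff = 1/U_eff = 3.6625 m²·K/W
Q = 18.98 × 36.05 / 3.6625 = 186.82 W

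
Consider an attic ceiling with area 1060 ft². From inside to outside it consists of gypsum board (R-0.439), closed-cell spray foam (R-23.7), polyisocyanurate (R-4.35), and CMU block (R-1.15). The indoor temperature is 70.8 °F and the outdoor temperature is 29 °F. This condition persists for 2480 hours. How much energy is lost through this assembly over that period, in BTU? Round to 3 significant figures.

3710000 BTU

R_total = 0.439 + 23.7 + 4.35 + 1.15 = 29.64 ft²·°F·h/BTU
Q = 1060 × (70.8 − 29) / 29.64 = 1495 BTU/h
E = 1495 × 2480 = 3707000 BTU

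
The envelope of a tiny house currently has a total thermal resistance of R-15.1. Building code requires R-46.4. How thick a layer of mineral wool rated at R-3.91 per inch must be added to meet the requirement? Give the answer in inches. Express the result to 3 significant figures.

8.01 in

ΔR = 46.4 − 15.1 = 31.3 ft²·°F·h/BTU
L = ΔR / (R/in) = 31.3/3.91 = 8.005 in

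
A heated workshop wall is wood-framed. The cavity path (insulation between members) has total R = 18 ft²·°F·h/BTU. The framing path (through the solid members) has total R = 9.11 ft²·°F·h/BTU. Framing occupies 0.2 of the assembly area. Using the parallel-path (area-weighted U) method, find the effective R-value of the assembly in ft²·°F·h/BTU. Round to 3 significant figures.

U_eff = 0.8/18 + 0.2/9.11 = 0.04444 + 0.02195 = 0.0664
R_eff = 1/U_eff = 15.06 ft²·°F·h/BTU

15.1 ft²·°F·h/BTU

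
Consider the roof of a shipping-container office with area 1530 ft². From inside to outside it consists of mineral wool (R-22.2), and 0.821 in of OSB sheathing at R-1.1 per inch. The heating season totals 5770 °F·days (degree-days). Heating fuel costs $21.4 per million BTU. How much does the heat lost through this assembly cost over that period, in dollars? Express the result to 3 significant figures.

196 dollars

0.821 × 1.1 = 0.9031
R_total = 22.2 + 0.9031 = 23.1 ft²·°F·h/BTU
E = A × HDD × 24 / R = 1530 × 5770 × 24 / 23.1 = 9171000 BTU
Cost = 9171000/10⁶ × 21.4 = $196.3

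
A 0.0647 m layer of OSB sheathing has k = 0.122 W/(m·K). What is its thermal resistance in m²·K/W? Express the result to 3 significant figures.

R = L/k = 0.0647/0.122 = 0.5303 m²·K/W

0.530 m²·K/W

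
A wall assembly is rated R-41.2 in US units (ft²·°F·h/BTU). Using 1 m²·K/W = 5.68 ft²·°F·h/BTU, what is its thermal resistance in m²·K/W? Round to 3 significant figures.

7.25 m²·K/W

R_SI = 41.2/5.68 = 7.254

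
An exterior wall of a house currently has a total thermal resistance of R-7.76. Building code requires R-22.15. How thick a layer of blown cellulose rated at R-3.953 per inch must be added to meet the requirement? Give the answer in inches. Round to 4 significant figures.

3.640 in

ΔR = 22.15 − 7.76 = 14.39 ft²·°F·h/BTU
L = ΔR / (R/in) = 14.39/3.953 = 3.6403 in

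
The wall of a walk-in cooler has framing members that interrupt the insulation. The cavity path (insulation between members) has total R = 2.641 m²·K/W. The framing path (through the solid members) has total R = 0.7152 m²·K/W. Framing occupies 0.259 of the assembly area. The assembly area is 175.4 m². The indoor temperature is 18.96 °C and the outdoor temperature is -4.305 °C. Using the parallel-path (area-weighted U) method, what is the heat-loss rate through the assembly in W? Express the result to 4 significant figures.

U_eff = 0.741/2.641 + 0.259/0.7152 = 0.28058 + 0.36214 = 0.64271
R_eff = 1/U_eff = 1.5559 m²·K/W
Q = 175.4 × (18.96 − (-4.305)) / 1.5559 = 2622.7 W

2623 W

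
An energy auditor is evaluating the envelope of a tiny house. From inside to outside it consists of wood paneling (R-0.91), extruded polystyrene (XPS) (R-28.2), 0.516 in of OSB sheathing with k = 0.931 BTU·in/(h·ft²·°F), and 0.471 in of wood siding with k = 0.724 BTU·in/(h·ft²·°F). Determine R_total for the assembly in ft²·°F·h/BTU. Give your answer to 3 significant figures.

0.516/0.931 = 0.5542
0.471/0.724 = 0.6506
R_total = 0.91 + 28.2 + 0.5542 + 0.6506 = 30.31 ft²·°F·h/BTU

30.3 ft²·°F·h/BTU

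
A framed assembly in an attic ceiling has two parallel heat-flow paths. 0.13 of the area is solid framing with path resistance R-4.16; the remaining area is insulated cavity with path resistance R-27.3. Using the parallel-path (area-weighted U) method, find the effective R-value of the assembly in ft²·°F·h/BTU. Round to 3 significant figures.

15.8 ft²·°F·h/BTU

U_eff = 0.87/27.3 + 0.13/4.16 = 0.03187 + 0.03125 = 0.06312
R_eff = 1/U_eff = 15.84 ft²·°F·h/BTU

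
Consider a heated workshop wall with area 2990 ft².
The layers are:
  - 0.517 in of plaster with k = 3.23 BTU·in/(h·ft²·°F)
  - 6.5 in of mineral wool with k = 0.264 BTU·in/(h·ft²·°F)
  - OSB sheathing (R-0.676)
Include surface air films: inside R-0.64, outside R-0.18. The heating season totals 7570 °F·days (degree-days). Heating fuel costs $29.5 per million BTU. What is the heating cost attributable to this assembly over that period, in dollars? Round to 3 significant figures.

610 dollars

0.517/3.23 = 0.1601
6.5/0.264 = 24.62
R_total = 0.64 + 0.1601 + 24.62 + 0.676 + 0.18 = 26.28 ft²·°F·h/BTU
E = A × HDD × 24 / R = 2990 × 7570 × 24 / 26.28 = 20670000 BTU
Cost = 20670000/10⁶ × 29.5 = $609.8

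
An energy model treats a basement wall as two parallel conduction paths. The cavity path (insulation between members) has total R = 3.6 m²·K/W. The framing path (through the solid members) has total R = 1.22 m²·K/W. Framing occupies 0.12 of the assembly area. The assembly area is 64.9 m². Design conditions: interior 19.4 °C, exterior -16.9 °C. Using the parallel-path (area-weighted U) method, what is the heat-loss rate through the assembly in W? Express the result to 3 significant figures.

808 W

U_eff = 0.88/3.6 + 0.12/1.22 = 0.2444 + 0.09836 = 0.3428
R_eff = 1/U_eff = 2.917 m²·K/W
Q = 64.9 × (19.4 − (-16.9)) / 2.917 = 807.6 W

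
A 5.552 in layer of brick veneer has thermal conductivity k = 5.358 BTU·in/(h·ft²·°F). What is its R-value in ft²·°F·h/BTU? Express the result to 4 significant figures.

1.036 ft²·°F·h/BTU

R = L/k = 5.552/5.358 = 1.0362 ft²·°F·h/BTU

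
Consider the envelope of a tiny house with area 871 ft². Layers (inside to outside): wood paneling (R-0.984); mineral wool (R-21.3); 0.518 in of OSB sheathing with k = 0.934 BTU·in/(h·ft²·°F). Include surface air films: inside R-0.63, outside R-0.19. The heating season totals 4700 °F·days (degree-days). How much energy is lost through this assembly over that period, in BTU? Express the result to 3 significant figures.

4150000 BTU

0.518/0.934 = 0.5546
R_total = 0.63 + 0.984 + 21.3 + 0.5546 + 0.19 = 23.66 ft²·°F·h/BTU
E = A × HDD × 24 / R = 871 × 4700 × 24 / 23.66 = 4153000 BTU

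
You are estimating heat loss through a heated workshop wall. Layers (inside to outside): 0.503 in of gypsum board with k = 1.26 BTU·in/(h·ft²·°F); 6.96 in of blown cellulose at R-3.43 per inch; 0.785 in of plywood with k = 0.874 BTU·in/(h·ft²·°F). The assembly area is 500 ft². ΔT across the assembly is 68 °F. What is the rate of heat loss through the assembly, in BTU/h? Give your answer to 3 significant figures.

0.503/1.26 = 0.3992
6.96 × 3.43 = 23.87
0.785/0.874 = 0.8982
R_total = 0.3992 + 23.87 + 0.8982 = 25.17 ft²·°F·h/BTU
Q = A·ΔT/R = 500 × 68 / 25.17 = 1351 BTU/h

1350 BTU/h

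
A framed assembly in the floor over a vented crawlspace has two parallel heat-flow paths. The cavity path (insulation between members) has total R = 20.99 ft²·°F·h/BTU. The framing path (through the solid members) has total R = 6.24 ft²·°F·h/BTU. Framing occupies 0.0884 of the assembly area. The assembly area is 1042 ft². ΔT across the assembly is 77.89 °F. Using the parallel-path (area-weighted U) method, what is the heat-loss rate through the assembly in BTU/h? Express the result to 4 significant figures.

4675 BTU/h

U_eff = 0.9116/20.99 + 0.0884/6.24 = 0.04343 + 0.014167 = 0.057597
R_eff = 1/U_eff = 17.362 ft²·°F·h/BTU
Q = 1042 × 77.89 / 17.362 = 4674.6 BTU/h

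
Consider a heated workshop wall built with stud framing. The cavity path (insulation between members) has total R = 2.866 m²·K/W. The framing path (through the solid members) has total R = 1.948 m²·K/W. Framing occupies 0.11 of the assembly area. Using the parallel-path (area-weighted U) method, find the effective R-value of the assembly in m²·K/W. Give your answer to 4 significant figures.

U_eff = 0.89/2.866 + 0.11/1.948 = 0.31054 + 0.056468 = 0.36701
R_eff = 1/U_eff = 2.7248 m²·K/W

2.725 m²·K/W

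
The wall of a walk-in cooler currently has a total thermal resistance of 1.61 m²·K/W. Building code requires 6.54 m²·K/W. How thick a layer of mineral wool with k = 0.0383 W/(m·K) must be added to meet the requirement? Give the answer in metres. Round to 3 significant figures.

ΔR = 6.54 − 1.61 = 4.93 m²·K/W
L = ΔR × k = 4.93 × 0.0383 = 0.1888 m

0.189 m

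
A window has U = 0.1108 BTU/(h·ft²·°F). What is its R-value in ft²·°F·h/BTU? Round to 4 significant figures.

9.025 ft²·°F·h/BTU

R = 1/U = 1/0.1108 = 9.0253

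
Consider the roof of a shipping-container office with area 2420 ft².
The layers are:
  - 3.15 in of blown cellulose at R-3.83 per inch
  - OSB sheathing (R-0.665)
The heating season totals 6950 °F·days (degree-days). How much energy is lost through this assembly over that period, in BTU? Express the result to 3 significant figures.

3.15 × 3.83 = 12.06
R_total = 12.06 + 0.665 = 12.73 ft²·°F·h/BTU
E = A × HDD × 24 / R = 2420 × 6950 × 24 / 12.73 = 31710000 BTU

31700000 BTU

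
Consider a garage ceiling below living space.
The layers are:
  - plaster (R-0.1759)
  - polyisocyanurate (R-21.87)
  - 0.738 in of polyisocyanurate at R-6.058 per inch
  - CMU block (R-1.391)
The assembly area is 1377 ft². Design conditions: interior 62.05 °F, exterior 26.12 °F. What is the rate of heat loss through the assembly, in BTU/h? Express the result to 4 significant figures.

0.738 × 6.058 = 4.4708
R_total = 0.1759 + 21.87 + 4.4708 + 1.391 = 27.908 ft²·°F·h/BTU
Q = A·ΔT/R = 1377 × (62.05 − 26.12) / 27.908 = 1772.8 BTU/h

1773 BTU/h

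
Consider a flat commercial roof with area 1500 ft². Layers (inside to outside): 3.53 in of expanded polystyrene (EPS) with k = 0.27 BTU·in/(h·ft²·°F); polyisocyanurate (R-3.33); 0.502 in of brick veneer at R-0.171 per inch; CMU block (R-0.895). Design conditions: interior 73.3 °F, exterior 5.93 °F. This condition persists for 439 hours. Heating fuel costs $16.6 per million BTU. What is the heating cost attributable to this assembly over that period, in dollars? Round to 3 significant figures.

3.53/0.27 = 13.07
0.502 × 0.171 = 0.08584
R_total = 13.07 + 3.33 + 0.08584 + 0.895 = 17.38 ft²·°F·h/BTU
Q = 1500 × (73.3 − 5.93) / 17.38 = 5813 BTU/h
E = 5813 × 439 = 2552000 BTU
Cost = 2552000/10⁶ × 16.6 = $42.36

42.4 dollars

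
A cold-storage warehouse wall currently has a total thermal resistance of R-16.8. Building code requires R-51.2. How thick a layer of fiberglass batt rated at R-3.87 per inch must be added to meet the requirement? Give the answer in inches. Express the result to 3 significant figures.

8.89 in

ΔR = 51.2 − 16.8 = 34.4 ft²·°F·h/BTU
L = ΔR / (R/in) = 34.4/3.87 = 8.889 in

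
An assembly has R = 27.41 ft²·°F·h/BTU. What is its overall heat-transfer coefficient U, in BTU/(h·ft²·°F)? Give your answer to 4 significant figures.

U = 1/R = 1/27.41 = 0.036483

0.03648 BTU/(h·ft²·°F)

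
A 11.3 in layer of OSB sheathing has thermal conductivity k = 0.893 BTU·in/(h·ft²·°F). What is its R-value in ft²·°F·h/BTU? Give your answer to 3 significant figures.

12.7 ft²·°F·h/BTU

R = L/k = 11.3/0.893 = 12.65 ft²·°F·h/BTU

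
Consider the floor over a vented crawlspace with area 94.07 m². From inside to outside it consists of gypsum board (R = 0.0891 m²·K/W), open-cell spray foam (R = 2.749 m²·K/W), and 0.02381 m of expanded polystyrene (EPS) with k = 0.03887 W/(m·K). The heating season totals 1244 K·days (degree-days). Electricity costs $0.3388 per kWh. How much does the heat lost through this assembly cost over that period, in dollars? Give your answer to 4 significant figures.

275.8 dollars

0.02381/0.03887 = 0.61255
R_total = 0.0891 + 2.749 + 0.61255 = 3.4507 m²·K/W
E = A × HDD × 24 / R / 1000 = 94.07 × 1244 × 24 / 3.4507 / 1000 = 813.92 kWh
Cost = 813.92 × 0.3388 = $275.76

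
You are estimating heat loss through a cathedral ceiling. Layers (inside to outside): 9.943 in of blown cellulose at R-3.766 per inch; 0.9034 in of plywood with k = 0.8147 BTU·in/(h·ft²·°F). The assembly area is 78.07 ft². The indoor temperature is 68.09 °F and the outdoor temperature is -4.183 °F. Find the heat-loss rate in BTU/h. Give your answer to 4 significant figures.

146.3 BTU/h

9.943 × 3.766 = 37.445
0.9034/0.8147 = 1.1089
R_total = 37.445 + 1.1089 = 38.554 ft²·°F·h/BTU
Q = A·ΔT/R = 78.07 × (68.09 − (-4.183)) / 38.554 = 146.35 BTU/h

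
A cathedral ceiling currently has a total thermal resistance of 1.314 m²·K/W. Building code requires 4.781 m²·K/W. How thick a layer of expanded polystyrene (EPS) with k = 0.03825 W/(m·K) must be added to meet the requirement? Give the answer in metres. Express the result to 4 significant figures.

ΔR = 4.781 − 1.314 = 3.467 m²·K/W
L = ΔR × k = 3.467 × 0.03825 = 0.13261 m

0.1326 m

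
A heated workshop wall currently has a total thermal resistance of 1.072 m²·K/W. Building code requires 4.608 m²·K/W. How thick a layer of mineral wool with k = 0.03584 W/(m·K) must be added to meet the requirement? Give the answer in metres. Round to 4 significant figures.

0.1267 m

ΔR = 4.608 − 1.072 = 3.536 m²·K/W
L = ΔR × k = 3.536 × 0.03584 = 0.12673 m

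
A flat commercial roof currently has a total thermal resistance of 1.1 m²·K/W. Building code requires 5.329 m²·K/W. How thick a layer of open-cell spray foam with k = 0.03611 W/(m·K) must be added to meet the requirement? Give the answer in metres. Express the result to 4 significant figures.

ΔR = 5.329 − 1.1 = 4.229 m²·K/W
L = ΔR × k = 4.229 × 0.03611 = 0.15271 m

0.1527 m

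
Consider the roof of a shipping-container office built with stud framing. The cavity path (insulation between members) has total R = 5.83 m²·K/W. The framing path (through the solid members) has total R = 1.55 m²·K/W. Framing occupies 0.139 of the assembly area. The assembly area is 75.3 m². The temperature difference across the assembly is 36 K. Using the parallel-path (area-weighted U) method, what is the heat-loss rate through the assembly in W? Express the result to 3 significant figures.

643 W

U_eff = 0.861/5.83 + 0.139/1.55 = 0.1477 + 0.08968 = 0.2374
R_eff = 1/U_eff = 4.213 m²·K/W
Q = 75.3 × 36 / 4.213 = 643.4 W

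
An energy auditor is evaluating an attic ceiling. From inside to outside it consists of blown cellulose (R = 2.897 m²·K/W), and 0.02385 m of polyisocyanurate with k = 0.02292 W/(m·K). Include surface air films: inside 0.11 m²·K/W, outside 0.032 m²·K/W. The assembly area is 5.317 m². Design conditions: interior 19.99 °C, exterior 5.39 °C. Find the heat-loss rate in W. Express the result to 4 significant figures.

19.03 W

0.02385/0.02292 = 1.0406
R_total = 0.11 + 2.897 + 1.0406 + 0.032 = 4.0796 m²·K/W
Q = A·ΔT/R = 5.317 × (19.99 − 5.39) / 4.0796 = 19.028 W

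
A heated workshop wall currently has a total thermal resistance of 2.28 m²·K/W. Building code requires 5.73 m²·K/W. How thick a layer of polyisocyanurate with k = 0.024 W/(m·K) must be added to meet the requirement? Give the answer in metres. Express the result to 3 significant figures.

0.0828 m

ΔR = 5.73 − 2.28 = 3.45 m²·K/W
L = ΔR × k = 3.45 × 0.024 = 0.0828 m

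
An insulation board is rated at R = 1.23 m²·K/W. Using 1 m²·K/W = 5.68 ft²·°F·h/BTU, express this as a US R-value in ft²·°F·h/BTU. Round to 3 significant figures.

R_US = 1.23 × 5.68 = 6.986

6.99 ft²·°F·h/BTU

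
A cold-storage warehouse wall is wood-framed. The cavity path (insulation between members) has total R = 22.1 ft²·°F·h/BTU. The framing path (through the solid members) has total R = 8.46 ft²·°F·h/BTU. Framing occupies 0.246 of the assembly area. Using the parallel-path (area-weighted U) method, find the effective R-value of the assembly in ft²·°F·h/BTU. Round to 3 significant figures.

U_eff = 0.754/22.1 + 0.246/8.46 = 0.03412 + 0.02908 = 0.0632
R_eff = 1/U_eff = 15.82 ft²·°F·h/BTU

15.8 ft²·°F·h/BTU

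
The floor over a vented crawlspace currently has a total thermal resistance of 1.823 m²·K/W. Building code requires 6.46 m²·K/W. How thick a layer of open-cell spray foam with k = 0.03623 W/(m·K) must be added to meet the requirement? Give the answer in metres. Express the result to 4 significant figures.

ΔR = 6.46 − 1.823 = 4.637 m²·K/W
L = ΔR × k = 4.637 × 0.03623 = 0.168 m

0.1680 m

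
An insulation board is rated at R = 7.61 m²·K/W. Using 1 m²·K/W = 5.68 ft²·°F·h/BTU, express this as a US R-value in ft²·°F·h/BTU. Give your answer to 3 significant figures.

43.2 ft²·°F·h/BTU

R_US = 7.61 × 5.68 = 43.22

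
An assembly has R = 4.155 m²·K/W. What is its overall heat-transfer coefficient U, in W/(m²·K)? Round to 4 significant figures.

0.2407 W/(m²·K)

U = 1/R = 1/4.155 = 0.24067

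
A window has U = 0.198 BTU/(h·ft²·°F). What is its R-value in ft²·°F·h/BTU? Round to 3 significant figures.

5.05 ft²·°F·h/BTU

R = 1/U = 1/0.198 = 5.051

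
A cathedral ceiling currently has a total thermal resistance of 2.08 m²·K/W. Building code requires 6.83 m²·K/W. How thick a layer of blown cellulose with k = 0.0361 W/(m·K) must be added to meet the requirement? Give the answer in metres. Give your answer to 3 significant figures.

ΔR = 6.83 − 2.08 = 4.75 m²·K/W
L = ΔR × k = 4.75 × 0.0361 = 0.1715 m

0.171 m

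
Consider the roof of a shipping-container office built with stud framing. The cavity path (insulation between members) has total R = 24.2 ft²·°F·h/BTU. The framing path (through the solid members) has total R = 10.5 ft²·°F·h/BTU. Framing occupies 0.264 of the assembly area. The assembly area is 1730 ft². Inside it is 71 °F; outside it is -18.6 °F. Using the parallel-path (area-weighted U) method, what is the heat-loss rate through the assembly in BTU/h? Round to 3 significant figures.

U_eff = 0.736/24.2 + 0.264/10.5 = 0.03041 + 0.02514 = 0.05556
R_eff = 1/U_eff = 18 ft²·°F·h/BTU
Q = 1730 × (71 − (-18.6)) / 18 = 8612 BTU/h

8610 BTU/h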